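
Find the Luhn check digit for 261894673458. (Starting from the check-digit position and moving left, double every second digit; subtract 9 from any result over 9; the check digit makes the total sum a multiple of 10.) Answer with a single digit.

Partial digits right→left: 8 5 4 3 7 6 4 9 8 1 6 2
Double every second digit counting from the check-digit position (so the 1st, 3rd, 5th, ... of the partial from the right).
  doubled (with −9 where >9): 7 8 5 8 7 3 → sum 38
  kept as-is: 5 3 6 9 1 2 → sum 26
Total = 38 + 26 = 64.
Check digit = (10 − (64 mod 10)) mod 10 = 6.

6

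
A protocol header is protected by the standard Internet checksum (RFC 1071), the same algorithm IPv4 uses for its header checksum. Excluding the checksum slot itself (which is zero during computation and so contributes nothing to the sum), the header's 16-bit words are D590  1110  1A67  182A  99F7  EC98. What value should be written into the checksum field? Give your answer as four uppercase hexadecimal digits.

603D

One's-complement addition (fold any carry out of bit 15 back into bit 0):
  0xD590 + 0x1110 = 0x0E6A0
  0xE6A0 + 0x1A67 = 0x10107 → wrap carry → 0x0108
  0x0108 + 0x182A = 0x01932
  0x1932 + 0x99F7 = 0x0B329
  0xB329 + 0xEC98 = 0x19FC1 → wrap carry → 0x9FC2
One's-complement sum = 0x9FC2.
Checksum = ~0x9FC2 & 0xFFFF = 0x603D.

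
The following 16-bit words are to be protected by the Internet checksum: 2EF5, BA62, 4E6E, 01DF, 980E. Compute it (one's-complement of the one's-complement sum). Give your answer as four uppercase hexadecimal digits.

2E4C

One's-complement addition (fold any carry out of bit 15 back into bit 0):
  0x2EF5 + 0xBA62 = 0x0E957
  0xE957 + 0x4E6E = 0x137C5 → wrap carry → 0x37C6
  0x37C6 + 0x01DF = 0x039A5
  0x39A5 + 0x980E = 0x0D1B3
One's-complement sum = 0xD1B3.
Checksum = ~0xD1B3 & 0xFFFF = 0x2E4C.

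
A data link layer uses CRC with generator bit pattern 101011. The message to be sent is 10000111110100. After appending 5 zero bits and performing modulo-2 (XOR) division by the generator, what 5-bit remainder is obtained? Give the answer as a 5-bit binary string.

Append 5 zeros: 1000011111010000000. Divide by 101011 (XOR where the leading bit is 1):
  pos 0: 100001 XOR 101011 = 001010
  pos 2: 101011 XOR 101011 = 000000
  pos 8: 110100 XOR 101011 = 011111
  pos 9: 111110 XOR 101011 = 010101
  pos 10: 101010 XOR 101011 = 000001
Remainder (last 5 bits) = 01000. This is the CRC / FCS.

01000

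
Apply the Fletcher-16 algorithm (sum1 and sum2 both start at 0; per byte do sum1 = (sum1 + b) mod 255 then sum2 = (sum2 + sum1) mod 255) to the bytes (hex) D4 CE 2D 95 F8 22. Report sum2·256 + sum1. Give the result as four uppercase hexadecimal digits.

9081

Running sums (mod 255):
  after byte 0 (D4): sum1=212, sum2=212
  after byte 1 (CE): sum1=163, sum2=120
  after byte 2 (2D): sum1=208, sum2=73
  after byte 3 (95): sum1=102, sum2=175
  after byte 4 (F8): sum1=95, sum2=15
  after byte 5 (22): sum1=129, sum2=144
Checksum = sum2·256 + sum1 = 144·256 + 129 = 36993 = 0x9081.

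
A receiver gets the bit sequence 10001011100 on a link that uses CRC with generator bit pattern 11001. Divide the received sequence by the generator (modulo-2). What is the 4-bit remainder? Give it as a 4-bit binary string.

0000

Modulo-2 division of 10001011100 by 11001:
  pos 0: 10001 XOR 11001 = 01000
  pos 1: 10000 XOR 11001 = 01001
  pos 2: 10011 XOR 11001 = 01010
  pos 3: 10101 XOR 11001 = 01100
  pos 4: 11001 XOR 11001 = 00000
Remainder = 0000 (zero — the frame passes the CRC check).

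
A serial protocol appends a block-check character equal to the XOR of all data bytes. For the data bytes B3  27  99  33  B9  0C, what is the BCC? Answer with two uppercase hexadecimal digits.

XOR the bytes together:
  start with 0xB3
  0xB3 ⊕ 0x27 = 0x94
  0x94 ⊕ 0x99 = 0x0D
  0x0D ⊕ 0x33 = 0x3E
  0x3E ⊕ 0xB9 = 0x87
  0x87 ⊕ 0x0C = 0x8B

8B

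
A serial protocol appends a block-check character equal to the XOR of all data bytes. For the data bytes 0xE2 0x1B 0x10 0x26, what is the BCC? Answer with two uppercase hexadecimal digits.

CF

XOR the bytes together:
  start with 0xE2
  0xE2 ⊕ 0x1B = 0xF9
  0xF9 ⊕ 0x10 = 0xE9
  0xE9 ⊕ 0x26 = 0xCF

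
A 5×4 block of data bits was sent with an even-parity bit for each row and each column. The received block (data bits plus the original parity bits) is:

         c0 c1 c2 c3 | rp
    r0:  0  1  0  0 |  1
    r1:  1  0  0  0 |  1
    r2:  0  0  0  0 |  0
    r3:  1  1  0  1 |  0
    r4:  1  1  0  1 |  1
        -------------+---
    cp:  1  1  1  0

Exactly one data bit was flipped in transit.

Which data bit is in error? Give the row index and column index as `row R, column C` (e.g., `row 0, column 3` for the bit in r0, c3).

row 3, column 2

Recompute each row's even parity and compare to rp:
  r0: data parity 1, sent rp 1 → ok
  r1: data parity 1, sent rp 1 → ok
  r2: data parity 0, sent rp 0 → ok
  r3: data parity 1, sent rp 0 → mismatch
  r4: data parity 1, sent rp 1 → ok
Recompute each column's even parity and compare to cp:
  c0: data parity 1, sent cp 1 → ok
  c1: data parity 1, sent cp 1 → ok
  c2: data parity 0, sent cp 1 → mismatch
  c3: data parity 0, sent cp 0 → ok
Exactly one row (r3) and one column (c2) fail → the flipped bit is at their intersection.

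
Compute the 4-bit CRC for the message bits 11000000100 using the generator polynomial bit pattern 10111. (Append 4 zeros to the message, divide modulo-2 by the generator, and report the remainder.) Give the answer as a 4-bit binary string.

Append 4 zeros: 110000001000000. Divide by 10111 (XOR where the leading bit is 1):
  pos 0: 11000 XOR 10111 = 01111
  pos 1: 11110 XOR 10111 = 01001
  pos 2: 10010 XOR 10111 = 00101
  pos 4: 10101 XOR 10111 = 00010
  pos 7: 10000 XOR 10111 = 00111
  pos 9: 11100 XOR 10111 = 01011
  pos 10: 10110 XOR 10111 = 00001
Remainder (last 4 bits) = 0001. This is the CRC / FCS.

0001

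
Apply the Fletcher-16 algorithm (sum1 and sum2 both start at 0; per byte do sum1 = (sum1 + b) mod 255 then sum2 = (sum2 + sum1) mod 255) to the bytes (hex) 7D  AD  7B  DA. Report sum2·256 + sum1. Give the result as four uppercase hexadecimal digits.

Running sums (mod 255):
  after byte 0 (7D): sum1=125, sum2=125
  after byte 1 (AD): sum1=43, sum2=168
  after byte 2 (7B): sum1=166, sum2=79
  after byte 3 (DA): sum1=129, sum2=208
Checksum = sum2·256 + sum1 = 208·256 + 129 = 53377 = 0xD081.

D081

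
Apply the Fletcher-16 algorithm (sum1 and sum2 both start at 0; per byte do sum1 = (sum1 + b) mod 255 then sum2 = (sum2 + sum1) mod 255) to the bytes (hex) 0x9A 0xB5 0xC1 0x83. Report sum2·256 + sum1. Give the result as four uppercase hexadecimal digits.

Running sums (mod 255):
  after byte 0 (0x9A): sum1=154, sum2=154
  after byte 1 (0xB5): sum1=80, sum2=234
  after byte 2 (0xC1): sum1=18, sum2=252
  after byte 3 (0x83): sum1=149, sum2=146
Checksum = sum2·256 + sum1 = 146·256 + 149 = 37525 = 0x9295.

9295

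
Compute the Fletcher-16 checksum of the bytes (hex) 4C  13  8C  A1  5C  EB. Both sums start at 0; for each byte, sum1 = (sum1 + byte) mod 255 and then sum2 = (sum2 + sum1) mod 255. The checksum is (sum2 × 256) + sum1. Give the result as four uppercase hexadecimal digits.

E4D5

Running sums (mod 255):
  after byte 0 (4C): sum1=76, sum2=76
  after byte 1 (13): sum1=95, sum2=171
  after byte 2 (8C): sum1=235, sum2=151
  after byte 3 (A1): sum1=141, sum2=37
  after byte 4 (5C): sum1=233, sum2=15
  after byte 5 (EB): sum1=213, sum2=228
Checksum = sum2·256 + sum1 = 228·256 + 213 = 58581 = 0xE4D5.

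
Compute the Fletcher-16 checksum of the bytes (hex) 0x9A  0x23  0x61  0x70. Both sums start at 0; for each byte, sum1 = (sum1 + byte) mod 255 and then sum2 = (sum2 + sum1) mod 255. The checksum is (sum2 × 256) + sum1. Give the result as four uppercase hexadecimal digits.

078F

Running sums (mod 255):
  after byte 0 (0x9A): sum1=154, sum2=154
  after byte 1 (0x23): sum1=189, sum2=88
  after byte 2 (0x61): sum1=31, sum2=119
  after byte 3 (0x70): sum1=143, sum2=7
Checksum = sum2·256 + sum1 = 7·256 + 143 = 1935 = 0x078F.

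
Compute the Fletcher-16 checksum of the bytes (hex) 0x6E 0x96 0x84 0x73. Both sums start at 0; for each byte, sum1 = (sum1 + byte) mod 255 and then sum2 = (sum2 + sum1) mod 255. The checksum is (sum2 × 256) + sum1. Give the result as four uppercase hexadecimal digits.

Running sums (mod 255):
  after byte 0 (0x6E): sum1=110, sum2=110
  after byte 1 (0x96): sum1=5, sum2=115
  after byte 2 (0x84): sum1=137, sum2=252
  after byte 3 (0x73): sum1=252, sum2=249
Checksum = sum2·256 + sum1 = 249·256 + 252 = 63996 = 0xF9FC.

F9FC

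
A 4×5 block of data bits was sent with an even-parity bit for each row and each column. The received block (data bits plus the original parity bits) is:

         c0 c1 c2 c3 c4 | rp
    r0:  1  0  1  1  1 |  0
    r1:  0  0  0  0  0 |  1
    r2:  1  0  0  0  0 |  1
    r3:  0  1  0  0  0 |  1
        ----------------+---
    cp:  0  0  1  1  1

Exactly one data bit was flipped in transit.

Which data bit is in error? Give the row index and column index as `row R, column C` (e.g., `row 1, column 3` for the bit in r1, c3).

row 1, column 1

Recompute each row's even parity and compare to rp:
  r0: data parity 0, sent rp 0 → ok
  r1: data parity 0, sent rp 1 → mismatch
  r2: data parity 1, sent rp 1 → ok
  r3: data parity 1, sent rp 1 → ok
Recompute each column's even parity and compare to cp:
  c0: data parity 0, sent cp 0 → ok
  c1: data parity 1, sent cp 0 → mismatch
  c2: data parity 1, sent cp 1 → ok
  c3: data parity 1, sent cp 1 → ok
  c4: data parity 1, sent cp 1 → ok
Exactly one row (r1) and one column (c1) fail → the flipped bit is at their intersection.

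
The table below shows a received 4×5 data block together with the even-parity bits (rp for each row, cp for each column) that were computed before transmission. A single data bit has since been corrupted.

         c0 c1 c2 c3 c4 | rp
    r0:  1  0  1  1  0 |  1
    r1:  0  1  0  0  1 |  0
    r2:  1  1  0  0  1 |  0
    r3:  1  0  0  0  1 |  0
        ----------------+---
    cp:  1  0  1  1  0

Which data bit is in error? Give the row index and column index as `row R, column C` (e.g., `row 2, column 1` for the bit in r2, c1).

row 2, column 4

Recompute each row's even parity and compare to rp:
  r0: data parity 1, sent rp 1 → ok
  r1: data parity 0, sent rp 0 → ok
  r2: data parity 1, sent rp 0 → mismatch
  r3: data parity 0, sent rp 0 → ok
Recompute each column's even parity and compare to cp:
  c0: data parity 1, sent cp 1 → ok
  c1: data parity 0, sent cp 0 → ok
  c2: data parity 1, sent cp 1 → ok
  c3: data parity 1, sent cp 1 → ok
  c4: data parity 1, sent cp 0 → mismatch
Exactly one row (r2) and one column (c4) fail → the flipped bit is at their intersection.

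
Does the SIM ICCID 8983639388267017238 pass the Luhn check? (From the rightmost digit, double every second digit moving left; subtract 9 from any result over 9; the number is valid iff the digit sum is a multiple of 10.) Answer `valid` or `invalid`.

invalid

From the right, keep odd positions and double even positions (subtract 9 from any doubled value over 9):
  doubled (positions 2,4,...): 6 5 0 3 7 6 6 6 9 → sum 48
  kept (positions 1,3,...): 8 2 1 7 2 8 9 6 8 8 → sum 59
Total = 107.
107 mod 10 = 7, so the number is invalid.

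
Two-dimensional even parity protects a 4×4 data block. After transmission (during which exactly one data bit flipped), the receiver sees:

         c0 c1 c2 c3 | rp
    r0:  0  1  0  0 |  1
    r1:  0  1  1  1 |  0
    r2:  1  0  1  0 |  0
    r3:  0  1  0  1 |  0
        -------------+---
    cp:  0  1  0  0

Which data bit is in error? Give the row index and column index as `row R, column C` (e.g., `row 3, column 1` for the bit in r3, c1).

Recompute each row's even parity and compare to rp:
  r0: data parity 1, sent rp 1 → ok
  r1: data parity 1, sent rp 0 → mismatch
  r2: data parity 0, sent rp 0 → ok
  r3: data parity 0, sent rp 0 → ok
Recompute each column's even parity and compare to cp:
  c0: data parity 1, sent cp 0 → mismatch
  c1: data parity 1, sent cp 1 → ok
  c2: data parity 0, sent cp 0 → ok
  c3: data parity 0, sent cp 0 → ok
Exactly one row (r1) and one column (c0) fail → the flipped bit is at their intersection.

row 1, column 0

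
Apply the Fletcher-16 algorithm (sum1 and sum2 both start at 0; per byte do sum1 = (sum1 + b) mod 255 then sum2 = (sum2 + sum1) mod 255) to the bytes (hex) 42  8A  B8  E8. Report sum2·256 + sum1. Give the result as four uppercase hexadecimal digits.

Running sums (mod 255):
  after byte 0 (42): sum1=66, sum2=66
  after byte 1 (8A): sum1=204, sum2=15
  after byte 2 (B8): sum1=133, sum2=148
  after byte 3 (E8): sum1=110, sum2=3
Checksum = sum2·256 + sum1 = 3·256 + 110 = 878 = 0x036E.

036E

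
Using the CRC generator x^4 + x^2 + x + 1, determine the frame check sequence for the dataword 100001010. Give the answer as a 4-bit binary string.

Append 4 zeros: 1000010100000. Divide by 10111 (XOR where the leading bit is 1):
  pos 0: 10000 XOR 10111 = 00111
  pos 2: 11110 XOR 10111 = 01001
  pos 3: 10011 XOR 10111 = 00100
  pos 5: 10000 XOR 10111 = 00111
  pos 7: 11100 XOR 10111 = 01011
  pos 8: 10110 XOR 10111 = 00001
Remainder (last 4 bits) = 0001. This is the CRC / FCS.

0001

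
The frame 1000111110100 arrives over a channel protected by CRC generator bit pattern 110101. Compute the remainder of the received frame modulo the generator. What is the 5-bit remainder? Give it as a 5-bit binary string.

11111

Modulo-2 division of 1000111110100 by 110101:
  pos 0: 100011 XOR 110101 = 010110
  pos 1: 101101 XOR 110101 = 011000
  pos 2: 110001 XOR 110101 = 000100
  pos 5: 100101 XOR 110101 = 010000
  pos 6: 100000 XOR 110101 = 010101
  pos 7: 101010 XOR 110101 = 011111
Remainder = 11111 (nonzero — an error is detected).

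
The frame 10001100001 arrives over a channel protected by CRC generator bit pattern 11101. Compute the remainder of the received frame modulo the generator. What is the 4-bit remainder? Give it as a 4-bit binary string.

Modulo-2 division of 10001100001 by 11101:
  pos 0: 10001 XOR 11101 = 01100
  pos 1: 11001 XOR 11101 = 00100
  pos 3: 10000 XOR 11101 = 01101
  pos 4: 11010 XOR 11101 = 00111
  pos 6: 11101 XOR 11101 = 00000
Remainder = 0000 (zero — the frame passes the CRC check).

0000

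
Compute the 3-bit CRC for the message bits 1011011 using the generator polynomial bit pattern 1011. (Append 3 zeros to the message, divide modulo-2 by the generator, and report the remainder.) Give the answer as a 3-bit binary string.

101

Append 3 zeros: 1011011000. Divide by 1011 (XOR where the leading bit is 1):
  pos 0: 1011 XOR 1011 = 0000
  pos 5: 1100 XOR 1011 = 0111
  pos 6: 1110 XOR 1011 = 0101
Remainder (last 3 bits) = 101. This is the CRC / FCS.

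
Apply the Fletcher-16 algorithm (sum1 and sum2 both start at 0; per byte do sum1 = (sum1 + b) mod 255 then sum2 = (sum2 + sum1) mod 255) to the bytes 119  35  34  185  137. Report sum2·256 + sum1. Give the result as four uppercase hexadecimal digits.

Running sums (mod 255):
  after byte 0 (119): sum1=119, sum2=119
  after byte 1 (35): sum1=154, sum2=18
  after byte 2 (34): sum1=188, sum2=206
  after byte 3 (185): sum1=118, sum2=69
  after byte 4 (137): sum1=0, sum2=69
Checksum = sum2·256 + sum1 = 69·256 + 0 = 17664 = 0x4500.

4500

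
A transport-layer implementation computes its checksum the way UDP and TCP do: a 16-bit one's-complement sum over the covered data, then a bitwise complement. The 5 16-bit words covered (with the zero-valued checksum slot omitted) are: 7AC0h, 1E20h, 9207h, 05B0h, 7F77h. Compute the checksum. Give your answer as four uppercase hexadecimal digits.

4FF0

One's-complement addition (fold any carry out of bit 15 back into bit 0):
  0x7AC0 + 0x1E20 = 0x098E0
  0x98E0 + 0x9207 = 0x12AE7 → wrap carry → 0x2AE8
  0x2AE8 + 0x05B0 = 0x03098
  0x3098 + 0x7F77 = 0x0B00F
One's-complement sum = 0xB00F.
Checksum = ~0xB00F & 0xFFFF = 0x4FF0.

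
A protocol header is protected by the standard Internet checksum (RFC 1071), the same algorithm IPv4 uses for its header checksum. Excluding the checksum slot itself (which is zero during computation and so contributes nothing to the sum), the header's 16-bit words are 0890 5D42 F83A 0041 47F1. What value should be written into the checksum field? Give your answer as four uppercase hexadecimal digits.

59C0

One's-complement addition (fold any carry out of bit 15 back into bit 0):
  0x0890 + 0x5D42 = 0x065D2
  0x65D2 + 0xF83A = 0x15E0C → wrap carry → 0x5E0D
  0x5E0D + 0x0041 = 0x05E4E
  0x5E4E + 0x47F1 = 0x0A63F
One's-complement sum = 0xA63F.
Checksum = ~0xA63F & 0xFFFF = 0x59C0.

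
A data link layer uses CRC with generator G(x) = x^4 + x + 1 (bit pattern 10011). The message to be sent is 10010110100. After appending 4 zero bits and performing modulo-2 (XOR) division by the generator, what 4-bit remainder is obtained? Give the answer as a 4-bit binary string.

0100

Append 4 zeros: 100101101000000. Divide by 10011 (XOR where the leading bit is 1):
  pos 0: 10010 XOR 10011 = 00001
  pos 4: 11101 XOR 10011 = 01110
  pos 5: 11100 XOR 10011 = 01111
  pos 6: 11110 XOR 10011 = 01101
  pos 7: 11010 XOR 10011 = 01001
  pos 8: 10010 XOR 10011 = 00001
Remainder (last 4 bits) = 0100. This is the CRC / FCS.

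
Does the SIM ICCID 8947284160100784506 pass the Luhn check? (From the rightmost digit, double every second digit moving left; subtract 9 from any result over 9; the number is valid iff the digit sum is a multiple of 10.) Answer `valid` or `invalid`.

From the right, keep odd positions and double even positions (subtract 9 from any doubled value over 9):
  doubled (positions 2,4,...): 0 8 5 0 0 2 7 5 9 → sum 36
  kept (positions 1,3,...): 6 5 8 0 1 6 4 2 4 8 → sum 44
Total = 80.
80 mod 10 = 0, so the number is valid.

valid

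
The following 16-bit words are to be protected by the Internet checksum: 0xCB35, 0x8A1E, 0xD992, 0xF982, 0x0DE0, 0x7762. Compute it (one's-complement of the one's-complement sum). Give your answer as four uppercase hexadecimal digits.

5253

One's-complement addition (fold any carry out of bit 15 back into bit 0):
  0xCB35 + 0x8A1E = 0x15553 → wrap carry → 0x5554
  0x5554 + 0xD992 = 0x12EE6 → wrap carry → 0x2EE7
  0x2EE7 + 0xF982 = 0x12869 → wrap carry → 0x286A
  0x286A + 0x0DE0 = 0x0364A
  0x364A + 0x7762 = 0x0ADAC
One's-complement sum = 0xADAC.
Checksum = ~0xADAC & 0xFFFF = 0x5253.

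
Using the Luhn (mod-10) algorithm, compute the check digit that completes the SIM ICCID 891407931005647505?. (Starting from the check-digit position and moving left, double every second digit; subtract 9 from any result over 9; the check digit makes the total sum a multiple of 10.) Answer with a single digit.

9

Partial digits right→left: 5 0 5 7 4 6 5 0 0 1 3 9 7 0 4 1 9 8
Double every second digit counting from the check-digit position (so the 1st, 3rd, 5th, ... of the partial from the right).
  doubled (with −9 where >9): 1 1 8 1 0 6 5 8 9 → sum 39
  kept as-is: 0 7 6 0 1 9 0 1 8 → sum 32
Total = 39 + 32 = 71.
Check digit = (10 − (71 mod 10)) mod 10 = 9.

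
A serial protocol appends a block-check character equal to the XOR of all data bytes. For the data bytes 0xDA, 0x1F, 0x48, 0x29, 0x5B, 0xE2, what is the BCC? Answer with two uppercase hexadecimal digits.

XOR the bytes together:
  start with 0xDA
  0xDA ⊕ 0x1F = 0xC5
  0xC5 ⊕ 0x48 = 0x8D
  0x8D ⊕ 0x29 = 0xA4
  0xA4 ⊕ 0x5B = 0xFF
  0xFF ⊕ 0xE2 = 0x1D

1D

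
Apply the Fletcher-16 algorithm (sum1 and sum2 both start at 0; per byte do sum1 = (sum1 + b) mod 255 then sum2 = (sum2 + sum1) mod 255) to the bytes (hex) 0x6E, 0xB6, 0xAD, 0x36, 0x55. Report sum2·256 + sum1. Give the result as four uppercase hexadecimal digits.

CD5E

Running sums (mod 255):
  after byte 0 (0x6E): sum1=110, sum2=110
  after byte 1 (0xB6): sum1=37, sum2=147
  after byte 2 (0xAD): sum1=210, sum2=102
  after byte 3 (0x36): sum1=9, sum2=111
  after byte 4 (0x55): sum1=94, sum2=205
Checksum = sum2·256 + sum1 = 205·256 + 94 = 52574 = 0xCD5E.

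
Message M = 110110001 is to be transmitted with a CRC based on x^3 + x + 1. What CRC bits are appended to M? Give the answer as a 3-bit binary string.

101

Append 3 zeros: 110110001000. Divide by 1011 (XOR where the leading bit is 1):
  pos 0: 1101 XOR 1011 = 0110
  pos 1: 1101 XOR 1011 = 0110
  pos 2: 1100 XOR 1011 = 0111
  pos 3: 1110 XOR 1011 = 0101
  pos 4: 1010 XOR 1011 = 0001
  pos 7: 1100 XOR 1011 = 0111
  pos 8: 1110 XOR 1011 = 0101
Remainder (last 3 bits) = 101. This is the CRC / FCS.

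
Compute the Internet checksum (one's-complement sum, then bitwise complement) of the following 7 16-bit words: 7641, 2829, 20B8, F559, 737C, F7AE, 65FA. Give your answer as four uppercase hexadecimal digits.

One's-complement addition (fold any carry out of bit 15 back into bit 0):
  0x7641 + 0x2829 = 0x09E6A
  0x9E6A + 0x20B8 = 0x0BF22
  0xBF22 + 0xF559 = 0x1B47B → wrap carry → 0xB47C
  0xB47C + 0x737C = 0x127F8 → wrap carry → 0x27F9
  0x27F9 + 0xF7AE = 0x11FA7 → wrap carry → 0x1FA8
  0x1FA8 + 0x65FA = 0x085A2
One's-complement sum = 0x85A2.
Checksum = ~0x85A2 & 0xFFFF = 0x7A5D.

7A5D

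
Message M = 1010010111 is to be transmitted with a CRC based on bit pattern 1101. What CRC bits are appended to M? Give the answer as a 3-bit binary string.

Append 3 zeros: 1010010111000. Divide by 1101 (XOR where the leading bit is 1):
  pos 0: 1010 XOR 1101 = 0111
  pos 1: 1110 XOR 1101 = 0011
  pos 3: 1110 XOR 1101 = 0011
  pos 5: 1111 XOR 1101 = 0010
  pos 7: 1010 XOR 1101 = 0111
  pos 8: 1110 XOR 1101 = 0011
Remainder (last 3 bits) = 110. This is the CRC / FCS.

110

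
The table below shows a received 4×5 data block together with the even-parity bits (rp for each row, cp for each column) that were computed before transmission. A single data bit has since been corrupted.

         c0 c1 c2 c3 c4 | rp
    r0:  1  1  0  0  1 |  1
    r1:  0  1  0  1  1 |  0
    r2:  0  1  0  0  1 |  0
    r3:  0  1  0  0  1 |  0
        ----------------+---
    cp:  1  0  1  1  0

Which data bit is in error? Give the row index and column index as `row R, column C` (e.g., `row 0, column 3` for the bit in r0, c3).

row 1, column 2

Recompute each row's even parity and compare to rp:
  r0: data parity 1, sent rp 1 → ok
  r1: data parity 1, sent rp 0 → mismatch
  r2: data parity 0, sent rp 0 → ok
  r3: data parity 0, sent rp 0 → ok
Recompute each column's even parity and compare to cp:
  c0: data parity 1, sent cp 1 → ok
  c1: data parity 0, sent cp 0 → ok
  c2: data parity 0, sent cp 1 → mismatch
  c3: data parity 1, sent cp 1 → ok
  c4: data parity 0, sent cp 0 → ok
Exactly one row (r1) and one column (c2) fail → the flipped bit is at their intersection.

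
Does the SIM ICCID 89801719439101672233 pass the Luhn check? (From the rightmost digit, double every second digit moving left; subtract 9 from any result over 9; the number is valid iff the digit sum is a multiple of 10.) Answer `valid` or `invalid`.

From the right, keep odd positions and double even positions (subtract 9 from any doubled value over 9):
  doubled (positions 2,4,...): 6 4 3 0 9 8 2 2 7 7 → sum 48
  kept (positions 1,3,...): 3 2 7 1 1 3 9 7 0 9 → sum 42
Total = 90.
90 mod 10 = 0, so the number is valid.

valid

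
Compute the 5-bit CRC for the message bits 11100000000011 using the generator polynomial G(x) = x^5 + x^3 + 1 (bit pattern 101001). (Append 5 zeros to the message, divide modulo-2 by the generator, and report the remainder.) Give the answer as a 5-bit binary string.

Append 5 zeros: 1110000000001100000. Divide by 101001 (XOR where the leading bit is 1):
  pos 0: 111000 XOR 101001 = 010001
  pos 1: 100010 XOR 101001 = 001011
  pos 3: 101100 XOR 101001 = 000101
  pos 6: 101000 XOR 101001 = 000001
  pos 11: 111000 XOR 101001 = 010001
  pos 12: 100010 XOR 101001 = 001011
Remainder (last 5 bits) = 10110. This is the CRC / FCS.

10110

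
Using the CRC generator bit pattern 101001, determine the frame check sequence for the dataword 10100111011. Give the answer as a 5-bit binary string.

Append 5 zeros: 1010011101100000. Divide by 101001 (XOR where the leading bit is 1):
  pos 0: 101001 XOR 101001 = 000000
  pos 6: 110110 XOR 101001 = 011111
  pos 7: 111110 XOR 101001 = 010111
  pos 8: 101110 XOR 101001 = 000111
Remainder (last 5 bits) = 11100. This is the CRC / FCS.

11100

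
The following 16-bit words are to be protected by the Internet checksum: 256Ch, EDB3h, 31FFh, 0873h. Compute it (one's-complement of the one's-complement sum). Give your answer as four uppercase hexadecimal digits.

One's-complement addition (fold any carry out of bit 15 back into bit 0):
  0x256C + 0xEDB3 = 0x1131F → wrap carry → 0x1320
  0x1320 + 0x31FF = 0x0451F
  0x451F + 0x0873 = 0x04D92
One's-complement sum = 0x4D92.
Checksum = ~0x4D92 & 0xFFFF = 0xB26D.

B26D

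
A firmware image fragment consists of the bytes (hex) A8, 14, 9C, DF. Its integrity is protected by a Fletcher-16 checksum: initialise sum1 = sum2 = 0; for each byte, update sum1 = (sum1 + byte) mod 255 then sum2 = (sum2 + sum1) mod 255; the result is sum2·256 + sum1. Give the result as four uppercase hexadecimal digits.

Running sums (mod 255):
  after byte 0 (A8): sum1=168, sum2=168
  after byte 1 (14): sum1=188, sum2=101
  after byte 2 (9C): sum1=89, sum2=190
  after byte 3 (DF): sum1=57, sum2=247
Checksum = sum2·256 + sum1 = 247·256 + 57 = 63289 = 0xF739.

F739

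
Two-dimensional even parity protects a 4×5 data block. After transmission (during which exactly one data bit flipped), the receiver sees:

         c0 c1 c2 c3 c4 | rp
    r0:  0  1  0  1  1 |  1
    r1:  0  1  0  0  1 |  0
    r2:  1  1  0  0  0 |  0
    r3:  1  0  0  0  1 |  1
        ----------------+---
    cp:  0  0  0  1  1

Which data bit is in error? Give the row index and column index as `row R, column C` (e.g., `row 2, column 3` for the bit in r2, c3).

Recompute each row's even parity and compare to rp:
  r0: data parity 1, sent rp 1 → ok
  r1: data parity 0, sent rp 0 → ok
  r2: data parity 0, sent rp 0 → ok
  r3: data parity 0, sent rp 1 → mismatch
Recompute each column's even parity and compare to cp:
  c0: data parity 0, sent cp 0 → ok
  c1: data parity 1, sent cp 0 → mismatch
  c2: data parity 0, sent cp 0 → ok
  c3: data parity 1, sent cp 1 → ok
  c4: data parity 1, sent cp 1 → ok
Exactly one row (r3) and one column (c1) fail → the flipped bit is at their intersection.

row 3, column 1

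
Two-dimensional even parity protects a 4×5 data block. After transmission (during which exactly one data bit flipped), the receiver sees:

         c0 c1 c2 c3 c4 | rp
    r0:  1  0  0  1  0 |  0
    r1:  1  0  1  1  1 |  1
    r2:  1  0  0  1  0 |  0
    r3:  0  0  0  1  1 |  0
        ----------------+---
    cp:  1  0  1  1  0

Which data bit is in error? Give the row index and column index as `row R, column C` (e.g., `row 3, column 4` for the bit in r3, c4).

Recompute each row's even parity and compare to rp:
  r0: data parity 0, sent rp 0 → ok
  r1: data parity 0, sent rp 1 → mismatch
  r2: data parity 0, sent rp 0 → ok
  r3: data parity 0, sent rp 0 → ok
Recompute each column's even parity and compare to cp:
  c0: data parity 1, sent cp 1 → ok
  c1: data parity 0, sent cp 0 → ok
  c2: data parity 1, sent cp 1 → ok
  c3: data parity 0, sent cp 1 → mismatch
  c4: data parity 0, sent cp 0 → ok
Exactly one row (r1) and one column (c3) fail → the flipped bit is at their intersection.

row 1, column 3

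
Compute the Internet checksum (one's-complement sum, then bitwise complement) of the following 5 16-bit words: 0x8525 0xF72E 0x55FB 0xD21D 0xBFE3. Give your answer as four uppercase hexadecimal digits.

9BAE

One's-complement addition (fold any carry out of bit 15 back into bit 0):
  0x8525 + 0xF72E = 0x17C53 → wrap carry → 0x7C54
  0x7C54 + 0x55FB = 0x0D24F
  0xD24F + 0xD21D = 0x1A46C → wrap carry → 0xA46D
  0xA46D + 0xBFE3 = 0x16450 → wrap carry → 0x6451
One's-complement sum = 0x6451.
Checksum = ~0x6451 & 0xFFFF = 0x9BAE.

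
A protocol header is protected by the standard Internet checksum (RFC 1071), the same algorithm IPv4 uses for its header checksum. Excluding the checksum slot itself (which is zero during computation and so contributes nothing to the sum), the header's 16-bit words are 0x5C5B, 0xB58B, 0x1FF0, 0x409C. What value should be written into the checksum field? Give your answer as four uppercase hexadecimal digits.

8D8C

One's-complement addition (fold any carry out of bit 15 back into bit 0):
  0x5C5B + 0xB58B = 0x111E6 → wrap carry → 0x11E7
  0x11E7 + 0x1FF0 = 0x031D7
  0x31D7 + 0x409C = 0x07273
One's-complement sum = 0x7273.
Checksum = ~0x7273 & 0xFFFF = 0x8D8C.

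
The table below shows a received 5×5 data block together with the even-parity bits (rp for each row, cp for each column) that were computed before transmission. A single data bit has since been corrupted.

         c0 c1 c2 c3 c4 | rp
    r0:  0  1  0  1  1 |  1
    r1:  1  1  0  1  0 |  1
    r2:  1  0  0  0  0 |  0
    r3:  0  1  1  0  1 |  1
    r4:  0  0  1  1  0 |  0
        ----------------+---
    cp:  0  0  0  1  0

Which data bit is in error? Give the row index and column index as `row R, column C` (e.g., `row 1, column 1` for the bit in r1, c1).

row 2, column 1

Recompute each row's even parity and compare to rp:
  r0: data parity 1, sent rp 1 → ok
  r1: data parity 1, sent rp 1 → ok
  r2: data parity 1, sent rp 0 → mismatch
  r3: data parity 1, sent rp 1 → ok
  r4: data parity 0, sent rp 0 → ok
Recompute each column's even parity and compare to cp:
  c0: data parity 0, sent cp 0 → ok
  c1: data parity 1, sent cp 0 → mismatch
  c2: data parity 0, sent cp 0 → ok
  c3: data parity 1, sent cp 1 → ok
  c4: data parity 0, sent cp 0 → ok
Exactly one row (r2) and one column (c1) fail → the flipped bit is at their intersection.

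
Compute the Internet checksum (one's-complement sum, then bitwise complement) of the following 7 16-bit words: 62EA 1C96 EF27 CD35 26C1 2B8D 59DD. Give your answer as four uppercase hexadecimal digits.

One's-complement addition (fold any carry out of bit 15 back into bit 0):
  0x62EA + 0x1C96 = 0x07F80
  0x7F80 + 0xEF27 = 0x16EA7 → wrap carry → 0x6EA8
  0x6EA8 + 0xCD35 = 0x13BDD → wrap carry → 0x3BDE
  0x3BDE + 0x26C1 = 0x0629F
  0x629F + 0x2B8D = 0x08E2C
  0x8E2C + 0x59DD = 0x0E809
One's-complement sum = 0xE809.
Checksum = ~0xE809 & 0xFFFF = 0x17F6.

17F6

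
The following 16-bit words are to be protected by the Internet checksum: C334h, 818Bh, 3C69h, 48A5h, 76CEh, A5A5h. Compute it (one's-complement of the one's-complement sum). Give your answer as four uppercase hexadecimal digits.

One's-complement addition (fold any carry out of bit 15 back into bit 0):
  0xC334 + 0x818B = 0x144BF → wrap carry → 0x44C0
  0x44C0 + 0x3C69 = 0x08129
  0x8129 + 0x48A5 = 0x0C9CE
  0xC9CE + 0x76CE = 0x1409C → wrap carry → 0x409D
  0x409D + 0xA5A5 = 0x0E642
One's-complement sum = 0xE642.
Checksum = ~0xE642 & 0xFFFF = 0x19BD.

19BD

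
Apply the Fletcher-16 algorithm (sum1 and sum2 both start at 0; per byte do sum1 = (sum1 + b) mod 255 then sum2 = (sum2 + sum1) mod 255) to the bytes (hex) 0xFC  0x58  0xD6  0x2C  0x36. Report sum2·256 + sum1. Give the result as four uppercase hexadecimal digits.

Running sums (mod 255):
  after byte 0 (0xFC): sum1=252, sum2=252
  after byte 1 (0x58): sum1=85, sum2=82
  after byte 2 (0xD6): sum1=44, sum2=126
  after byte 3 (0x2C): sum1=88, sum2=214
  after byte 4 (0x36): sum1=142, sum2=101
Checksum = sum2·256 + sum1 = 101·256 + 142 = 25998 = 0x658E.

658E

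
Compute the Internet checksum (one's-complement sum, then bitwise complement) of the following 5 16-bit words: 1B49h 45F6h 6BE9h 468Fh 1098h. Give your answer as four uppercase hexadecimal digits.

DBAF

One's-complement addition (fold any carry out of bit 15 back into bit 0):
  0x1B49 + 0x45F6 = 0x0613F
  0x613F + 0x6BE9 = 0x0CD28
  0xCD28 + 0x468F = 0x113B7 → wrap carry → 0x13B8
  0x13B8 + 0x1098 = 0x02450
One's-complement sum = 0x2450.
Checksum = ~0x2450 & 0xFFFF = 0xDBAF.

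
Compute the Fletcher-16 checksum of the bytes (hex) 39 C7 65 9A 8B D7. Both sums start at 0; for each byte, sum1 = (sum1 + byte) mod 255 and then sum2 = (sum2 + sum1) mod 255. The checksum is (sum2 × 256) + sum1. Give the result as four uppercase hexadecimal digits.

Running sums (mod 255):
  after byte 0 (39): sum1=57, sum2=57
  after byte 1 (C7): sum1=1, sum2=58
  after byte 2 (65): sum1=102, sum2=160
  after byte 3 (9A): sum1=1, sum2=161
  after byte 4 (8B): sum1=140, sum2=46
  after byte 5 (D7): sum1=100, sum2=146
Checksum = sum2·256 + sum1 = 146·256 + 100 = 37476 = 0x9264.

9264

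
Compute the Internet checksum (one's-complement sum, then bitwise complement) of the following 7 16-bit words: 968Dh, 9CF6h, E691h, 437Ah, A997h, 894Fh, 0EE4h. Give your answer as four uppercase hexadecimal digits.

One's-complement addition (fold any carry out of bit 15 back into bit 0):
  0x968D + 0x9CF6 = 0x13383 → wrap carry → 0x3384
  0x3384 + 0xE691 = 0x11A15 → wrap carry → 0x1A16
  0x1A16 + 0x437A = 0x05D90
  0x5D90 + 0xA997 = 0x10727 → wrap carry → 0x0728
  0x0728 + 0x894F = 0x09077
  0x9077 + 0x0EE4 = 0x09F5B
One's-complement sum = 0x9F5B.
Checksum = ~0x9F5B & 0xFFFF = 0x60A4.

60A4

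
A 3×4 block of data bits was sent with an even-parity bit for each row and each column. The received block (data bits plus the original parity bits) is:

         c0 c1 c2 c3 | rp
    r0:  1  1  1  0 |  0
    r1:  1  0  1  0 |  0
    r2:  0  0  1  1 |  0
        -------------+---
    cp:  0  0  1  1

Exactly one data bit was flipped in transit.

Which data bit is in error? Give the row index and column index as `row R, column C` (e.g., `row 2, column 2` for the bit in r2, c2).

Recompute each row's even parity and compare to rp:
  r0: data parity 1, sent rp 0 → mismatch
  r1: data parity 0, sent rp 0 → ok
  r2: data parity 0, sent rp 0 → ok
Recompute each column's even parity and compare to cp:
  c0: data parity 0, sent cp 0 → ok
  c1: data parity 1, sent cp 0 → mismatch
  c2: data parity 1, sent cp 1 → ok
  c3: data parity 1, sent cp 1 → ok
Exactly one row (r0) and one column (c1) fail → the flipped bit is at their intersection.

row 0, column 1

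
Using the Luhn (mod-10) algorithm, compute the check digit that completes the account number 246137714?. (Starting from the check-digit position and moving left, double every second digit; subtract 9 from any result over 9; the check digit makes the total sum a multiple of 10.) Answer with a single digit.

1

Partial digits right→left: 4 1 7 7 3 1 6 4 2
Double every second digit counting from the check-digit position (so the 1st, 3rd, 5th, ... of the partial from the right).
  doubled (with −9 where >9): 8 5 6 3 4 → sum 26
  kept as-is: 1 7 1 4 → sum 13
Total = 26 + 13 = 39.
Check digit = (10 − (39 mod 10)) mod 10 = 1.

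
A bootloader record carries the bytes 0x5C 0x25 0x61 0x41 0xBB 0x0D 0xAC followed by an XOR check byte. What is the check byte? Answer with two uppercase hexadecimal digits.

XOR the bytes together:
  start with 0x5C
  0x5C ⊕ 0x25 = 0x79
  0x79 ⊕ 0x61 = 0x18
  0x18 ⊕ 0x41 = 0x59
  0x59 ⊕ 0xBB = 0xE2
  0xE2 ⊕ 0x0D = 0xEF
  0xEF ⊕ 0xAC = 0x43

43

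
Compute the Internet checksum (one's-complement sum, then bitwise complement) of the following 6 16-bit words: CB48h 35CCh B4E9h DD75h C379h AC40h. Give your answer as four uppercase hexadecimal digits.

One's-complement addition (fold any carry out of bit 15 back into bit 0):
  0xCB48 + 0x35CC = 0x10114 → wrap carry → 0x0115
  0x0115 + 0xB4E9 = 0x0B5FE
  0xB5FE + 0xDD75 = 0x19373 → wrap carry → 0x9374
  0x9374 + 0xC379 = 0x156ED → wrap carry → 0x56EE
  0x56EE + 0xAC40 = 0x1032E → wrap carry → 0x032F
One's-complement sum = 0x032F.
Checksum = ~0x032F & 0xFFFF = 0xFCD0.

FCD0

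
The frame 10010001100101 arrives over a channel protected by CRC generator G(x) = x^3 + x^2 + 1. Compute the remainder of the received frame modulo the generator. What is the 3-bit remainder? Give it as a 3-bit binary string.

011

Modulo-2 division of 10010001100101 by 1101:
  pos 0: 1001 XOR 1101 = 0100
  pos 1: 1000 XOR 1101 = 0101
  pos 2: 1010 XOR 1101 = 0111
  pos 3: 1110 XOR 1101 = 0011
  pos 5: 1111 XOR 1101 = 0010
  pos 7: 1000 XOR 1101 = 0101
  pos 8: 1011 XOR 1101 = 0110
  pos 9: 1100 XOR 1101 = 0001
Remainder = 011 (nonzero — an error is detected).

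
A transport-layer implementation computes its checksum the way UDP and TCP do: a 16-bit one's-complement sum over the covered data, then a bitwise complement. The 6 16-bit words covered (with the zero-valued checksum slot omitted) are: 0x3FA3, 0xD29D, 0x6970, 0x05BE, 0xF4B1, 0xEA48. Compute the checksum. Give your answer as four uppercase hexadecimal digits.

One's-complement addition (fold any carry out of bit 15 back into bit 0):
  0x3FA3 + 0xD29D = 0x11240 → wrap carry → 0x1241
  0x1241 + 0x6970 = 0x07BB1
  0x7BB1 + 0x05BE = 0x0816F
  0x816F + 0xF4B1 = 0x17620 → wrap carry → 0x7621
  0x7621 + 0xEA48 = 0x16069 → wrap carry → 0x606A
One's-complement sum = 0x606A.
Checksum = ~0x606A & 0xFFFF = 0x9F95.

9F95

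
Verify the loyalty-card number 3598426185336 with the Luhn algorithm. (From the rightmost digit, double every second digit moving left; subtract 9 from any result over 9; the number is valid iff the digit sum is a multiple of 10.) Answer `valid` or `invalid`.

valid

From the right, keep odd positions and double even positions (subtract 9 from any doubled value over 9):
  doubled (positions 2,4,...): 6 1 2 4 7 1 → sum 21
  kept (positions 1,3,...): 6 3 8 6 4 9 3 → sum 39
Total = 60.
60 mod 10 = 0, so the number is valid.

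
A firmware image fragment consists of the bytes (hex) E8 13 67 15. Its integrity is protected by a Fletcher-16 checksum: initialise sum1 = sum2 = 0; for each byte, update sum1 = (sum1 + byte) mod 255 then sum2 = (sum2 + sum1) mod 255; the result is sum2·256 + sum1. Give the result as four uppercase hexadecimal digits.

Running sums (mod 255):
  after byte 0 (E8): sum1=232, sum2=232
  after byte 1 (13): sum1=251, sum2=228
  after byte 2 (67): sum1=99, sum2=72
  after byte 3 (15): sum1=120, sum2=192
Checksum = sum2·256 + sum1 = 192·256 + 120 = 49272 = 0xC078.

C078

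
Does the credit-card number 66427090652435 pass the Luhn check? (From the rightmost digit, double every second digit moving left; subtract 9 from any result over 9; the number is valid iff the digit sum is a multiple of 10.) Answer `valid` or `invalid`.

valid

From the right, keep odd positions and double even positions (subtract 9 from any doubled value over 9):
  doubled (positions 2,4,...): 6 4 3 9 5 8 3 → sum 38
  kept (positions 1,3,...): 5 4 5 0 0 2 6 → sum 22
Total = 60.
60 mod 10 = 0, so the number is valid.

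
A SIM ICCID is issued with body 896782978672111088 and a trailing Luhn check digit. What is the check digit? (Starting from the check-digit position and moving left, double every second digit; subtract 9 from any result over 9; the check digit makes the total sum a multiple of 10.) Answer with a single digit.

5

Partial digits right→left: 8 8 0 1 1 1 2 7 6 8 7 9 2 8 7 6 9 8
Double every second digit counting from the check-digit position (so the 1st, 3rd, 5th, ... of the partial from the right).
  doubled (with −9 where >9): 7 0 2 4 3 5 4 5 9 → sum 39
  kept as-is: 8 1 1 7 8 9 8 6 8 → sum 56
Total = 39 + 56 = 95.
Check digit = (10 − (95 mod 10)) mod 10 = 5.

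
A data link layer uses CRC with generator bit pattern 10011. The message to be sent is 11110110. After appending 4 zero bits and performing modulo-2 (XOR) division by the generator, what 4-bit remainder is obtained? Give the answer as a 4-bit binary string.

1100

Append 4 zeros: 111101100000. Divide by 10011 (XOR where the leading bit is 1):
  pos 0: 11110 XOR 10011 = 01101
  pos 1: 11011 XOR 10011 = 01000
  pos 2: 10001 XOR 10011 = 00010
  pos 5: 10000 XOR 10011 = 00011
Remainder (last 4 bits) = 1100. This is the CRC / FCS.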